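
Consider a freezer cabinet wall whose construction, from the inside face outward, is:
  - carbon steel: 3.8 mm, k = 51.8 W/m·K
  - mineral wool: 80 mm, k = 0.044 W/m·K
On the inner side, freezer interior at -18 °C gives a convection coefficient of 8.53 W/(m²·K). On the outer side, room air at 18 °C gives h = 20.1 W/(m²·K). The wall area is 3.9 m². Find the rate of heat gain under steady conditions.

Q ≈ 70.7 W

Using the resistance-network approach (series):
R_inner film = 1/(h_i·A) = 1/(8.53×3.9) = 0.03006 K/W
R_carbon steel = L/(kA) = 0.0038/(51.8×3.9) = 1.881×10^-5 K/W
R_mineral wool = L/(kA) = 0.08/(0.044×3.9) = 0.4662 K/W
R_outer film = 1/(h_o·A) = 1/(20.1×3.9) = 0.01276 K/W
R_total = 0.509 K/W
Q = ΔT / R_total = 36 / 0.509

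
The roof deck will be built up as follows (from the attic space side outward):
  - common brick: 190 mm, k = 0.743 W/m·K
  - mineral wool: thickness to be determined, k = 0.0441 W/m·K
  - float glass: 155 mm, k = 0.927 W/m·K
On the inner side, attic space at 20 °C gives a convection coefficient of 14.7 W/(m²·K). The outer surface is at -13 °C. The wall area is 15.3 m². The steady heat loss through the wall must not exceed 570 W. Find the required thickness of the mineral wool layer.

L ≈ 17.4 mm

Using the resistance-network approach (series):
R_inner film = 1/(h_i·A) = 1/(14.7×15.3) = 0.004446 K/W
R_common brick = L/(kA) = 0.19/(0.743×15.3) = 0.01671 K/W
R_float glass = L/(kA) = 0.155/(0.927×15.3) = 0.01093 K/W
Sum of the known resistances R_other = 0.03209 K/W
Required total resistance R_tot = ΔT/Q_allow = 33/570 = 0.05789 K/W
R_mineral wool = R_tot − R_other = 0.02581 K/W
L = R·k·A = 0.02581×0.0441×15.3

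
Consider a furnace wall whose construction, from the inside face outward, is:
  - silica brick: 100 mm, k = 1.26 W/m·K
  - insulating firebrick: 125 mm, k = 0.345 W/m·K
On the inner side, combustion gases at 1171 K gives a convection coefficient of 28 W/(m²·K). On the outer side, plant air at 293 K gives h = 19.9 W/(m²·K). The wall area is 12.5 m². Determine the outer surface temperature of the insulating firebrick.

Treating each layer as a thermal resistance in series:
R_inner film = 1/(h_i·A) = 1/(28×12.5) = 0.002857 K/W
R_silica brick = L/(kA) = 0.1/(1.26×12.5) = 0.006349 K/W
R_insulating firebrick = L/(kA) = 0.125/(0.345×12.5) = 0.02899 K/W
R_outer film = 1/(h_o·A) = 1/(19.9×12.5) = 0.00402 K/W
R_total = 0.04221 K/W;  Q = ΔT/R_total = 878/0.04221 = 20800 W
T_interface = T_inner − Q·ΣR(inner→interface) = 1171 − 20800×0.03819

T ≈ 377 K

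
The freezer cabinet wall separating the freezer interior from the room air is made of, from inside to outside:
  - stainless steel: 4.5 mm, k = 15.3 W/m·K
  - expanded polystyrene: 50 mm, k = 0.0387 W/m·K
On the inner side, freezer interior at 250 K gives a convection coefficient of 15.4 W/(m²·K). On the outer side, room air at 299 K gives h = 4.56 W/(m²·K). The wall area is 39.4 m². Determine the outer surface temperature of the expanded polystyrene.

Thermal resistances in series:
R_inner film = 1/(h_i·A) = 1/(15.4×39.4) = 0.001648 K/W
R_stainless steel = L/(kA) = 0.0045/(15.3×39.4) = 7.465×10^-6 K/W
R_expanded polystyrene = L/(kA) = 0.05/(0.0387×39.4) = 0.03279 K/W
R_outer film = 1/(h_o·A) = 1/(4.56×39.4) = 0.005566 K/W
R_total = 0.04001 K/W;  Q = ΔT/R_total = 49/0.04001 = 1225 W
T_interface = T_inner + Q·ΣR(inner→interface) = 250 + 1220×0.03445

T ≈ 292 K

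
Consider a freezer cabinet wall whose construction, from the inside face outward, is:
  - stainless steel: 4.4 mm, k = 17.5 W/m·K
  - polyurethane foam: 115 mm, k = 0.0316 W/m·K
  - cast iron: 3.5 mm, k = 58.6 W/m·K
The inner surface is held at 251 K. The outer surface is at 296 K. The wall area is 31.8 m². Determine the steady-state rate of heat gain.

Q ≈ 393 W

Series thermal resistances:
R_stainless steel = L/(kA) = 0.0044/(17.5×31.8) = 7.907×10^-6 K/W
R_polyurethane foam = L/(kA) = 0.115/(0.0316×31.8) = 0.1144 K/W
R_cast iron = L/(kA) = 0.0035/(58.6×31.8) = 1.878×10^-6 K/W
R_total = 0.1145 K/W
Q = ΔT / R_total = 45 / 0.1145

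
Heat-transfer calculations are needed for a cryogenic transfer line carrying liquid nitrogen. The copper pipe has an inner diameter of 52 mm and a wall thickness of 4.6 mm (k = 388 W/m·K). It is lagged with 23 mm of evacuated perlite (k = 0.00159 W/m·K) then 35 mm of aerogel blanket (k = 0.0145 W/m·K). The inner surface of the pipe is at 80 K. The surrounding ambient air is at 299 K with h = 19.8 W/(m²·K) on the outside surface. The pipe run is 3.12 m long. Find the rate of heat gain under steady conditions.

Radial resistances (cylindrical: R_cond = ln(r_o/r_i)/(2πkL), R_conv = 1/(h·2πrL)):
R_copper pipe wall = ln(30.6/26)/(2π×388×3.12) = 2.142×10^-5 K/W
R_evacuated perlite = ln(53.6/30.6)/(2π×0.00159×3.12) = 17.98 K/W
R_aerogel blanket = ln(88.6/53.6)/(2π×0.0145×3.12) = 1.768 K/W
R_outer film = 1/(h_o·2πr_oL) = 1/(19.8×2π×0.0886×3.12) = 0.02908 K/W
R_total = 19.78 K/W
Q = ΔT/R_total = 219/19.78

Q ≈ 11.1 W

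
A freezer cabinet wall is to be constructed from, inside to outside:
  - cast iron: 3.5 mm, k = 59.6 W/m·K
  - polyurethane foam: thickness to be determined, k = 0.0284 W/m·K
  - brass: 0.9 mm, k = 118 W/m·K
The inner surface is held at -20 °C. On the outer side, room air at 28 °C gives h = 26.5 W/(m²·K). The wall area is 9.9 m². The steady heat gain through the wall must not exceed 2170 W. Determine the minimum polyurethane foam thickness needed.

Using the resistance-network approach (series):
R_cast iron = L/(kA) = 0.0035/(59.6×9.9) = 5.932×10^-6 K/W
R_brass = L/(kA) = 0.0009/(118×9.9) = 7.704×10^-7 K/W
R_outer film = 1/(h_o·A) = 1/(26.5×9.9) = 0.003812 K/W
Sum of the known resistances R_other = 0.003818 K/W
Required total resistance R_tot = ΔT/Q_allow = 48/2170 = 0.02212 K/W
R_polyurethane foam = R_tot − R_other = 0.0183 K/W
L = R·k·A = 0.0183×0.0284×9.9

L ≈ 5.15 mm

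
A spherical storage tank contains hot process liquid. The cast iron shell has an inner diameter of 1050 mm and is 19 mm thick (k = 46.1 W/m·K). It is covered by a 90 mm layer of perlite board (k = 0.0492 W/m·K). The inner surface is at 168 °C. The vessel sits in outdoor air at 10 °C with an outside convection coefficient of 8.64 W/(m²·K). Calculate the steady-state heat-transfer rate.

Q ≈ 355 W

Spherical conduction: R = (1/r_in − 1/r_out)/(4πk) per layer; series-sum.
R_cast iron shell = (1/0.525 − 1/0.544)/(4π×46.1) = 1.148×10^-4 K/W
R_perlite board = (1/0.544 − 1/0.634)/(4π×0.0492) = 0.4221 K/W
R_outer film = 1/(h·4πr_o²) = 1/(8.64×4π×0.634²) = 0.02291 K/W
R_total = 0.4451 K/W
Q = ΔT/R_total = 158/0.4451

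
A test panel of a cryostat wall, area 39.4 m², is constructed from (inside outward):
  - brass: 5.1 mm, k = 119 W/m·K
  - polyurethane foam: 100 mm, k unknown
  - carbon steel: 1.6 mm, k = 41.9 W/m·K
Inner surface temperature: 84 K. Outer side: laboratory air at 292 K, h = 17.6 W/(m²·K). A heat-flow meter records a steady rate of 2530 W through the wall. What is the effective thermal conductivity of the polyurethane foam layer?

k ≈ 0.0314 W/(m·K)

Model the wall as resistances in series:
R_brass = L/(kA) = 0.0051/(119×39.4) = 1.088×10^-6 K/W
R_carbon steel = L/(kA) = 0.0016/(41.9×39.4) = 9.692×10^-7 K/W
R_outer film = 1/(h_o·A) = 1/(17.6×39.4) = 0.001442 K/W
Sum of known resistances R_other = 0.001444 K/W
Total R = ΔT/Q = 208/2530 = 0.08221 K/W
R_polyurethane foam = R_total − R_other = 0.08077 K/W
k = L/(R·A) = 0.1/(0.08077×39.4)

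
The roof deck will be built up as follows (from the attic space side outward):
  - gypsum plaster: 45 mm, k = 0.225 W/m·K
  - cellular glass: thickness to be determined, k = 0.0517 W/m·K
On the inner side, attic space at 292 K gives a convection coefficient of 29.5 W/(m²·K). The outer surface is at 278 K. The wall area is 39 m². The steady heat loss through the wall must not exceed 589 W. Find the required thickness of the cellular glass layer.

L ≈ 35.8 mm

Thermal resistances in series:
R_inner film = 1/(h_i·A) = 1/(29.5×39) = 8.692×10^-4 K/W
R_gypsum plaster = L/(kA) = 0.045/(0.225×39) = 0.005128 K/W
Sum of the known resistances R_other = 0.005997 K/W
Required total resistance R_tot = ΔT/Q_allow = 14/589 = 0.02377 K/W
R_cellular glass = R_tot − R_other = 0.01777 K/W
L = R·k·A = 0.01777×0.0517×39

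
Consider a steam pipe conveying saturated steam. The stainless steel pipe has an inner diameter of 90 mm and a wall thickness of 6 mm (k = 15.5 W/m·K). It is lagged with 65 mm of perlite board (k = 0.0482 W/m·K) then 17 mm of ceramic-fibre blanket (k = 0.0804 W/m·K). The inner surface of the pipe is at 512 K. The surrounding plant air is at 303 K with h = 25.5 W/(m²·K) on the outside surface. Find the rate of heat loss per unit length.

For a radial system each layer contributes R = ln(r_out/r_in)/(2πkL); films add R = 1/(hA).
R_stainless steel pipe wall = ln(51/45)/(2π×15.5×1) = 0.001285 K/W
R_perlite board = ln(116/51)/(2π×0.0482×1) = 2.713 K/W
R_ceramic-fibre blanket = ln(133/116)/(2π×0.0804×1) = 0.2707 K/W
R_outer film = 1/(h_o·2πr_oL) = 1/(25.5×2π×0.133×1) = 0.04693 K/W
R_total = 3.032 K/W
Q = ΔT/R_total = 209/3.032

q′ ≈ 68.9 W/m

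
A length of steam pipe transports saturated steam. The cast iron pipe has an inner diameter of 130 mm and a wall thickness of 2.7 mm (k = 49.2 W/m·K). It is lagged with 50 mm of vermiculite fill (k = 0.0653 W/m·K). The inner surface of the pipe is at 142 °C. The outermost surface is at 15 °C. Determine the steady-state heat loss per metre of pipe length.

Per-layer cylindrical resistances, series-summed:
R_cast iron pipe wall = ln(67.7/65)/(2π×49.2×1) = 1.317×10^-4 K/W
R_vermiculite fill = ln(117.7/67.7)/(2π×0.0653×1) = 1.348 K/W
R_total = 1.348 K/W
Q = ΔT/R_total = 127/1.348

q′ ≈ 94.2 W/m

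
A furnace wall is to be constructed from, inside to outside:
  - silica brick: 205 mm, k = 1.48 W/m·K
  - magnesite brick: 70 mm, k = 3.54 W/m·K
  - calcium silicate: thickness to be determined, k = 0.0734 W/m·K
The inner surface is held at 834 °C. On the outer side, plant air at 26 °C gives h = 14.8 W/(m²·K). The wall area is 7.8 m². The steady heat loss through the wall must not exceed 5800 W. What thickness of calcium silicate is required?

L ≈ 63.2 mm

Series thermal resistances:
R_silica brick = L/(kA) = 0.205/(1.48×7.8) = 0.01776 K/W
R_magnesite brick = L/(kA) = 0.07/(3.54×7.8) = 0.002535 K/W
R_outer film = 1/(h_o·A) = 1/(14.8×7.8) = 0.008663 K/W
Sum of the known resistances R_other = 0.02896 K/W
Required total resistance R_tot = ΔT/Q_allow = 808/5800 = 0.1393 K/W
R_calcium silicate = R_tot − R_other = 0.1104 K/W
L = R·k·A = 0.1104×0.0734×7.8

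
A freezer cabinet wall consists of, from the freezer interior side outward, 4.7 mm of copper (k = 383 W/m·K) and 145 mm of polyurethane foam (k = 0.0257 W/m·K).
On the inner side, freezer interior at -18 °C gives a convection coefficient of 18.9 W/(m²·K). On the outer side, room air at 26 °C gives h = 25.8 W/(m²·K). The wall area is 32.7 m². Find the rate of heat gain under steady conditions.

Series thermal resistances:
R_inner film = 1/(h_i·A) = 1/(18.9×32.7) = 0.001618 K/W
R_copper = L/(kA) = 0.0047/(383×32.7) = 3.753×10^-7 K/W
R_polyurethane foam = L/(kA) = 0.145/(0.0257×32.7) = 0.1725 K/W
R_outer film = 1/(h_o·A) = 1/(25.8×32.7) = 0.001185 K/W
R_total = 0.1753 K/W
Q = ΔT / R_total = 44 / 0.1753

Q ≈ 251 W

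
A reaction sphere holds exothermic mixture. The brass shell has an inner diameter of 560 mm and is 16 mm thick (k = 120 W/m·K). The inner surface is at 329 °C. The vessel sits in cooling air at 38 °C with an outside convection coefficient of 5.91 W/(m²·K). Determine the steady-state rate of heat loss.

Q ≈ 1890 W

Each spherical layer contributes R = (1/r_i − 1/r_o)/(4πk):
R_brass shell = (1/0.28 − 1/0.296)/(4π×120) = 1.28×10^-4 K/W
R_outer film = 1/(h·4πr_o²) = 1/(5.91×4π×0.296²) = 0.1537 K/W
R_total = 0.1538 K/W
Q = ΔT/R_total = 291/0.1538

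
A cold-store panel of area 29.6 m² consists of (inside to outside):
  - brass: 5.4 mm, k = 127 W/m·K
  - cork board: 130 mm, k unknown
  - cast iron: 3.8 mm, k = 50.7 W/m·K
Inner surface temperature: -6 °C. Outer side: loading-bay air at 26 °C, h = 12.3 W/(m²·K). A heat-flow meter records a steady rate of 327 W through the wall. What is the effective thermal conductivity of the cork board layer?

k ≈ 0.0462 W/(m·K)

Using the resistance-network approach (series):
R_brass = L/(kA) = 0.0054/(127×29.6) = 1.436×10^-6 K/W
R_cast iron = L/(kA) = 0.0038/(50.7×29.6) = 2.532×10^-6 K/W
R_outer film = 1/(h_o·A) = 1/(12.3×29.6) = 0.002747 K/W
Sum of known resistances R_other = 0.002751 K/W
Total R = ΔT/Q = 32/327 = 0.09786 K/W
R_cork board = R_total − R_other = 0.09511 K/W
k = L/(R·A) = 0.13/(0.09511×29.6)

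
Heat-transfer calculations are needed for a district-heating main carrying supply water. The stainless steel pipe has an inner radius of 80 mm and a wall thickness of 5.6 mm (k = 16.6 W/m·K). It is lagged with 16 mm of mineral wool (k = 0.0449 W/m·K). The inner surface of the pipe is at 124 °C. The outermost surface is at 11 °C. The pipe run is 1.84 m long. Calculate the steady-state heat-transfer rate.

Q ≈ 342 W

Radial resistances (cylindrical: R_cond = ln(r_o/r_i)/(2πkL), R_conv = 1/(h·2πrL)):
R_stainless steel pipe wall = ln(85.6/80)/(2π×16.6×1.84) = 3.525×10^-4 K/W
R_mineral wool = ln(101.6/85.6)/(2π×0.0449×1.84) = 0.3301 K/W
R_total = 0.3305 K/W
Q = ΔT/R_total = 113/0.3305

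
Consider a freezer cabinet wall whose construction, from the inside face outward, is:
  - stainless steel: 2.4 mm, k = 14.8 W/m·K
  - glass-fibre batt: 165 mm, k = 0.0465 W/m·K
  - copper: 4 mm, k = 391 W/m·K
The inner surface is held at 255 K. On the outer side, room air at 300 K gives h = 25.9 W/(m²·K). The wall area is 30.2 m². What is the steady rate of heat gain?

Series thermal resistances:
R_stainless steel = L/(kA) = 0.0024/(14.8×30.2) = 5.37×10^-6 K/W
R_glass-fibre batt = L/(kA) = 0.165/(0.0465×30.2) = 0.1175 K/W
R_copper = L/(kA) = 0.004/(391×30.2) = 3.387×10^-7 K/W
R_outer film = 1/(h_o·A) = 1/(25.9×30.2) = 0.001278 K/W
R_total = 0.1188 K/W
Q = ΔT / R_total = 45 / 0.1188

Q ≈ 379 W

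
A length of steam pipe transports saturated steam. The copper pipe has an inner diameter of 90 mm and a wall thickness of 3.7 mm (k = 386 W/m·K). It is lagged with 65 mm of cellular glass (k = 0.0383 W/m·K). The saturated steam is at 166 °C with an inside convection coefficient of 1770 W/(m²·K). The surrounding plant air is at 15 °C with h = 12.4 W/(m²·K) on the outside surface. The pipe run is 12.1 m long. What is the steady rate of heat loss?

Treating each annulus and film as a series resistance:
R_inner film = 1/(h_i·2πr₁L) = 1/(1770×2π×0.045×12.1) = 1.651×10^-4 K/W
R_copper pipe wall = ln(48.7/45)/(2π×386×12.1) = 2.693×10^-6 K/W
R_cellular glass = ln(113.7/48.7)/(2π×0.0383×12.1) = 0.2912 K/W
R_outer film = 1/(h_o·2πr_oL) = 1/(12.4×2π×0.1137×12.1) = 0.009329 K/W
R_total = 0.3007 K/W
Q = ΔT/R_total = 151/0.3007

Q ≈ 502 W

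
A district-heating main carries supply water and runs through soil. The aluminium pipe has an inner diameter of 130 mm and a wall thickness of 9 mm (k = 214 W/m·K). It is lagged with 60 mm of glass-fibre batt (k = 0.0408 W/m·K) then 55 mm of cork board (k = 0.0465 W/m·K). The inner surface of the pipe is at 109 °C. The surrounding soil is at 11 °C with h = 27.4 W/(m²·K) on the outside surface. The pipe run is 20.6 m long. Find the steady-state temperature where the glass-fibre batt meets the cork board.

Treating each annulus and film as a series resistance:
R_aluminium pipe wall = ln(74/65)/(2π×214×20.6) = 4.682×10^-6 K/W
R_glass-fibre batt = ln(134/74)/(2π×0.0408×20.6) = 0.1124 K/W
R_cork board = ln(189/134)/(2π×0.0465×20.6) = 0.05714 K/W
R_outer film = 1/(h_o·2πr_oL) = 1/(27.4×2π×0.189×20.6) = 0.001492 K/W
R_total = 0.1711 K/W
Q = ΔT/R_total = 98/0.1711
Q = 573 W
T_interface = T_inner − Q·ΣR(inner→interface) = 109 − 573×0.1124

T ≈ 44.6 °C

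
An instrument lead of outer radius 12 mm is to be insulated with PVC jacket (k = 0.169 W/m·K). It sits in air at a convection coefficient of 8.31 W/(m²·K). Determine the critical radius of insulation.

For a cylinder r_cr = k/h = 0.169/8.31
r_cr = 20.3 mm; since the bare radius (12 mm) is below r_cr, adding a thin layer of insulation will *increase* heat loss.

r_cr ≈ 20.3 mm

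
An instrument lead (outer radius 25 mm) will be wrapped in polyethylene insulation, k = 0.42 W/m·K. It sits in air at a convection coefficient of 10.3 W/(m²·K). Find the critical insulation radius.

r_cr ≈ 40.8 mm

For a cylinder r_cr = k/h = 0.42/10.3
r_cr = 40.8 mm; since the bare radius (25 mm) is below r_cr, adding a thin layer of insulation will *increase* heat loss.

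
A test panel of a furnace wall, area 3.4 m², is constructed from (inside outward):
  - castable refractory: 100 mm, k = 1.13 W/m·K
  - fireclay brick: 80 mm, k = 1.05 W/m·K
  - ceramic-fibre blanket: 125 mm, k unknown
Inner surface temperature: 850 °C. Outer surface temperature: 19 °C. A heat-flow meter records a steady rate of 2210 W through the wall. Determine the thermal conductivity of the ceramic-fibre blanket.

Thermal resistances in series:
R_castable refractory = L/(kA) = 0.1/(1.13×3.4) = 0.02603 K/W
R_fireclay brick = L/(kA) = 0.08/(1.05×3.4) = 0.02241 K/W
Sum of known resistances R_other = 0.04844 K/W
Total R = ΔT/Q = 831/2210 = 0.376 K/W
R_ceramic-fibre blanket = R_total − R_other = 0.3276 K/W
k = L/(R·A) = 0.125/(0.3276×3.4)

k ≈ 0.112 W/(m·K)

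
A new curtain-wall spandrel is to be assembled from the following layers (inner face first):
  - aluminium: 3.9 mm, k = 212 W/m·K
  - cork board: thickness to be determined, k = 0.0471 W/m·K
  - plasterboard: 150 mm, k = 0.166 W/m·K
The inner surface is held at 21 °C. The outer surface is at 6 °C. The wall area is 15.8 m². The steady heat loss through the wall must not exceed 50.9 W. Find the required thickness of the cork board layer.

L ≈ 177 mm

Model the wall as resistances in series:
R_aluminium = L/(kA) = 0.0039/(212×15.8) = 1.164×10^-6 K/W
R_plasterboard = L/(kA) = 0.15/(0.166×15.8) = 0.05719 K/W
Sum of the known resistances R_other = 0.05719 K/W
Required total resistance R_tot = ΔT/Q_allow = 15/50.9 = 0.2947 K/W
R_cork board = R_tot − R_other = 0.2375 K/W
L = R·k·A = 0.2375×0.0471×15.8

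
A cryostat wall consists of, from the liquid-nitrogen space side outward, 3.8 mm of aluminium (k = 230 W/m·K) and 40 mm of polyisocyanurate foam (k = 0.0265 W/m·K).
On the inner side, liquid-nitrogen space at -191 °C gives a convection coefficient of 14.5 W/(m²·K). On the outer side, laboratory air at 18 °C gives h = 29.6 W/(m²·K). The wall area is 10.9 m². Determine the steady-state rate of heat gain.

Q ≈ 1410 W

Model the wall as resistances in series:
R_inner film = 1/(h_i·A) = 1/(14.5×10.9) = 0.006327 K/W
R_aluminium = L/(kA) = 0.0038/(230×10.9) = 1.516×10^-6 K/W
R_polyisocyanurate foam = L/(kA) = 0.04/(0.0265×10.9) = 0.1385 K/W
R_outer film = 1/(h_o·A) = 1/(29.6×10.9) = 0.003099 K/W
R_total = 0.1479 K/W
Q = ΔT / R_total = 209 / 0.1479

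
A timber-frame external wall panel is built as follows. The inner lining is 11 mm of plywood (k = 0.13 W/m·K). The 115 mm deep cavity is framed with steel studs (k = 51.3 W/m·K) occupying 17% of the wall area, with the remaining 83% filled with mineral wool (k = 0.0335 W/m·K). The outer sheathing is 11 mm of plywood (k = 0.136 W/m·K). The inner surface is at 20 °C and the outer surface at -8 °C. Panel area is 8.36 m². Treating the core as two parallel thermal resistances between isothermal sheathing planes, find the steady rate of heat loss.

Q ≈ 1310 W

Sheathing layers in series; stud and cavity paths in parallel between them.
R_inner = 0.011/(0.13×8.36) = 0.01012 K/W
R_stud  = 0.115/(51.3×0.17×8.36) = 0.001577 K/W
R_cav   = 0.115/(0.0335×0.83×8.36) = 0.4947 K/W
1/R_core = 1/R_stud + 1/R_cav → R_core = 0.001572 K/W
R_outer = 0.011/(0.136×8.36) = 0.009675 K/W
R_total = 0.02137 K/W
Q = ΔT/R_total = 28/0.02137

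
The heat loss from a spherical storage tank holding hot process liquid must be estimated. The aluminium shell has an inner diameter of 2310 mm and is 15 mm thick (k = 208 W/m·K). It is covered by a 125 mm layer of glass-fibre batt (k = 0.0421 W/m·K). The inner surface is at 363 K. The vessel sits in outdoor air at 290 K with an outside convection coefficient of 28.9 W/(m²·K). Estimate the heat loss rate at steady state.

Q ≈ 463 W

Spherical conduction: R = (1/r_in − 1/r_out)/(4πk) per layer; series-sum.
R_aluminium shell = (1/1.155 − 1/1.17)/(4π×208) = 4.247×10^-6 K/W
R_glass-fibre batt = (1/1.17 − 1/1.295)/(4π×0.0421) = 0.1559 K/W
R_outer film = 1/(h·4πr_o²) = 1/(28.9×4π×1.295²) = 0.001642 K/W
R_total = 0.1576 K/W
Q = ΔT/R_total = 73/0.1576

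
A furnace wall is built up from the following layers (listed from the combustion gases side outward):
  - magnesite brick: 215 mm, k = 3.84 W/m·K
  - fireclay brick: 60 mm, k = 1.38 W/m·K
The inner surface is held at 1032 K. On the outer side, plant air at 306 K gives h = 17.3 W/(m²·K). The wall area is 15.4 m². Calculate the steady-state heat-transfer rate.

Q ≈ 71100 W

Treating each layer as a thermal resistance in series:
R_magnesite brick = L/(kA) = 0.215/(3.84×15.4) = 0.003636 K/W
R_fireclay brick = L/(kA) = 0.06/(1.38×15.4) = 0.002823 K/W
R_outer film = 1/(h_o·A) = 1/(17.3×15.4) = 0.003753 K/W
R_total = 0.01021 K/W
Q = ΔT / R_total = 726 / 0.01021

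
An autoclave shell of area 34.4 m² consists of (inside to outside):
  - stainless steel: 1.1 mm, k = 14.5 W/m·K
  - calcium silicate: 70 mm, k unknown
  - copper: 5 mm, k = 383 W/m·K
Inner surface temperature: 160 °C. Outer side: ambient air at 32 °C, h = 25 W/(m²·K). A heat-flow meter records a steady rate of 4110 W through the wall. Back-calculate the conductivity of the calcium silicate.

Using the resistance-network approach (series):
R_stainless steel = L/(kA) = 0.0011/(14.5×34.4) = 2.205×10^-6 K/W
R_copper = L/(kA) = 0.005/(383×34.4) = 3.795×10^-7 K/W
R_outer film = 1/(h_o·A) = 1/(25×34.4) = 0.001163 K/W
Sum of known resistances R_other = 0.001165 K/W
Total R = ΔT/Q = 128/4110 = 0.03114 K/W
R_calcium silicate = R_total − R_other = 0.02998 K/W
k = L/(R·A) = 0.07/(0.02998×34.4)

k ≈ 0.0679 W/(m·K)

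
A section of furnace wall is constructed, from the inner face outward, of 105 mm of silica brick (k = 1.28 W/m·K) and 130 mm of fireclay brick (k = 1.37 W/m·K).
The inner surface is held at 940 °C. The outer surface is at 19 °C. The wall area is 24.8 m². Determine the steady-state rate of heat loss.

Treating each layer as a thermal resistance in series:
R_silica brick = L/(kA) = 0.105/(1.28×24.8) = 0.003308 K/W
R_fireclay brick = L/(kA) = 0.13/(1.37×24.8) = 0.003826 K/W
R_total = 0.007134 K/W
Q = ΔT / R_total = 921 / 0.007134

Q ≈ 129000 W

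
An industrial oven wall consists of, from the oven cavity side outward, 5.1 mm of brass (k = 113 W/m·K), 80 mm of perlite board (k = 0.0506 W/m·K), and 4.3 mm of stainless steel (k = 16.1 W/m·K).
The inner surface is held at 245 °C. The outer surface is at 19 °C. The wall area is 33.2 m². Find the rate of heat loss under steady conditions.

Q ≈ 4740 W

Model the wall as resistances in series:
R_brass = L/(kA) = 0.0051/(113×33.2) = 1.359×10^-6 K/W
R_perlite board = L/(kA) = 0.08/(0.0506×33.2) = 0.04762 K/W
R_stainless steel = L/(kA) = 0.0043/(16.1×33.2) = 8.045×10^-6 K/W
R_total = 0.04763 K/W
Q = ΔT / R_total = 226 / 0.04763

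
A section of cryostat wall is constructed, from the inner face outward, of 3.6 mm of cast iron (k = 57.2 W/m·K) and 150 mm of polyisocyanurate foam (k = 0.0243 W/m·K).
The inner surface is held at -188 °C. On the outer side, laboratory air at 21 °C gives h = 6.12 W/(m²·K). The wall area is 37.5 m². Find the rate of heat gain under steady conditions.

Model the wall as resistances in series:
R_cast iron = L/(kA) = 0.0036/(57.2×37.5) = 1.678×10^-6 K/W
R_polyisocyanurate foam = L/(kA) = 0.15/(0.0243×37.5) = 0.1646 K/W
R_outer film = 1/(h_o·A) = 1/(6.12×37.5) = 0.004357 K/W
R_total = 0.169 K/W
Q = ΔT / R_total = 209 / 0.169

Q ≈ 1240 W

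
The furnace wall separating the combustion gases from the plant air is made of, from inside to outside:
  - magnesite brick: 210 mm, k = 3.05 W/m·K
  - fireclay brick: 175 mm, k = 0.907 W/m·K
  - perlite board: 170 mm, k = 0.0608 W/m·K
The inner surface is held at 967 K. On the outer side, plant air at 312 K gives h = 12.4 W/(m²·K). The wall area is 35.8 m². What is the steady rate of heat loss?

Thermal resistances in series:
R_magnesite brick = L/(kA) = 0.21/(3.05×35.8) = 0.001923 K/W
R_fireclay brick = L/(kA) = 0.175/(0.907×35.8) = 0.005389 K/W
R_perlite board = L/(kA) = 0.17/(0.0608×35.8) = 0.0781 K/W
R_outer film = 1/(h_o·A) = 1/(12.4×35.8) = 0.002253 K/W
R_total = 0.08767 K/W
Q = ΔT / R_total = 655 / 0.08767

Q ≈ 7470 W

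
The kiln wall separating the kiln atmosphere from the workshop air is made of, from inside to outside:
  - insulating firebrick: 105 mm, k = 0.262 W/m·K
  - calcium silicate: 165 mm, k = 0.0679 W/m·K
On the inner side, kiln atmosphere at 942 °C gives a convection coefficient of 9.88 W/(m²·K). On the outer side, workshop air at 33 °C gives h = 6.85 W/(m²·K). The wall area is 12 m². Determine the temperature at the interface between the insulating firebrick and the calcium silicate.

T ≈ 794 °C

Series thermal resistances:
R_inner film = 1/(h_i·A) = 1/(9.88×12) = 0.008435 K/W
R_insulating firebrick = L/(kA) = 0.105/(0.262×12) = 0.0334 K/W
R_calcium silicate = L/(kA) = 0.165/(0.0679×12) = 0.2025 K/W
R_outer film = 1/(h_o·A) = 1/(6.85×12) = 0.01217 K/W
R_total = 0.2565 K/W;  Q = ΔT/R_total = 909/0.2565 = 3544 W
T_interface = T_inner − Q·ΣR(inner→interface) = 942 − 3540×0.04183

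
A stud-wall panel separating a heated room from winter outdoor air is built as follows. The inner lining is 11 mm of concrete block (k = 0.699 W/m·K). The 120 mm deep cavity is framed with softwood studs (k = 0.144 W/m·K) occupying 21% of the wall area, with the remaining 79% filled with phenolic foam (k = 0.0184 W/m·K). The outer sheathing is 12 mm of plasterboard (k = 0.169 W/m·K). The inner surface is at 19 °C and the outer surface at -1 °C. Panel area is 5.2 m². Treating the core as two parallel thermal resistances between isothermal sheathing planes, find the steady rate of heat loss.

Sheathing layers in series; stud and cavity paths in parallel between them.
R_inner = 0.011/(0.699×5.2) = 0.003026 K/W
R_stud  = 0.12/(0.144×0.21×5.2) = 0.7631 K/W
R_cav   = 0.12/(0.0184×0.79×5.2) = 1.588 K/W
1/R_core = 1/R_stud + 1/R_cav → R_core = 0.5154 K/W
R_outer = 0.012/(0.169×5.2) = 0.01365 K/W
R_total = 0.5321 K/W
Q = ΔT/R_total = 20/0.5321

Q ≈ 37.6 W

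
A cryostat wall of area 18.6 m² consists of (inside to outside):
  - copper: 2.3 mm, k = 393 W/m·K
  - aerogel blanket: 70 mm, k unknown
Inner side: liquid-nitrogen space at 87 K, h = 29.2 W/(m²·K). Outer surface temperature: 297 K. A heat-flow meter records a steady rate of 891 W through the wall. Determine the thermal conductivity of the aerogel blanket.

Model the wall as resistances in series:
R_inner film = 1/(h_i·A) = 1/(29.2×18.6) = 0.001841 K/W
R_copper = L/(kA) = 0.0023/(393×18.6) = 3.146×10^-7 K/W
Sum of known resistances R_other = 0.001842 K/W
Total R = ΔT/Q = 210/891 = 0.2357 K/W
R_aerogel blanket = R_total − R_other = 0.2338 K/W
k = L/(R·A) = 0.07/(0.2338×18.6)

k ≈ 0.0161 W/(m·K)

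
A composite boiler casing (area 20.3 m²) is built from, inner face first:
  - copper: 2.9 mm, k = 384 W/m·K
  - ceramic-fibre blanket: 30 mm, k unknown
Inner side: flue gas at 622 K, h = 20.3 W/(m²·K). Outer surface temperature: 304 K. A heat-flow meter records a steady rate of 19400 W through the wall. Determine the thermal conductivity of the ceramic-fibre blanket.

k ≈ 0.106 W/(m·K)

Using the resistance-network approach (series):
R_inner film = 1/(h_i·A) = 1/(20.3×20.3) = 0.002427 K/W
R_copper = L/(kA) = 0.0029/(384×20.3) = 3.72×10^-7 K/W
Sum of known resistances R_other = 0.002427 K/W
Total R = ΔT/Q = 318/19400 = 0.01639 K/W
R_ceramic-fibre blanket = R_total − R_other = 0.01396 K/W
k = L/(R·A) = 0.03/(0.01396×20.3)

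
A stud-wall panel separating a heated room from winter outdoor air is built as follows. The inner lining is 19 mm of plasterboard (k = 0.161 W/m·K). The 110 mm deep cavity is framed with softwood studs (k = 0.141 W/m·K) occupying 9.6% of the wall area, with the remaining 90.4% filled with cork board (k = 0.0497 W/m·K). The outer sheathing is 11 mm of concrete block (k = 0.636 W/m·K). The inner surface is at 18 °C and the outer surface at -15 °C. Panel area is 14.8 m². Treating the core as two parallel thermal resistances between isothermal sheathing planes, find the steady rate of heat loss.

Q ≈ 242 W

Sheathing layers in series; stud and cavity paths in parallel between them.
R_inner = 0.019/(0.161×14.8) = 0.007974 K/W
R_stud  = 0.11/(0.141×0.096×14.8) = 0.5491 K/W
R_cav   = 0.11/(0.0497×0.904×14.8) = 0.1654 K/W
1/R_core = 1/R_stud + 1/R_cav → R_core = 0.1271 K/W
R_outer = 0.011/(0.636×14.8) = 0.001169 K/W
R_total = 0.1363 K/W
Q = ΔT/R_total = 33/0.1363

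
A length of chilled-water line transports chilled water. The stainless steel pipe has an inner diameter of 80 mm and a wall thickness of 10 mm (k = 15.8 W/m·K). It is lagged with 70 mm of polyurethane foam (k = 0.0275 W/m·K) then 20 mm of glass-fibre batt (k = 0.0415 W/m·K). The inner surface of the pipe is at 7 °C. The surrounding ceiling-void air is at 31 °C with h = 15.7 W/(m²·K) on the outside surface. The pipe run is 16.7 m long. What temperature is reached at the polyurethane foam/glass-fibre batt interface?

T ≈ 28.2 °C

Cylindrical conduction, so R = ln(r₂/r₁)/(2πkL) per layer, in series:
R_stainless steel pipe wall = ln(50/40)/(2π×15.8×16.7) = 1.346×10^-4 K/W
R_polyurethane foam = ln(120/50)/(2π×0.0275×16.7) = 0.3034 K/W
R_glass-fibre batt = ln(140/120)/(2π×0.0415×16.7) = 0.0354 K/W
R_outer film = 1/(h_o·2πr_oL) = 1/(15.7×2π×0.14×16.7) = 0.004336 K/W
R_total = 0.3433 K/W
Q = ΔT/R_total = 24/0.3433
Q = 69.9 W
T_interface = T_inner + Q·ΣR(inner→interface) = 7 + 69.9×0.3035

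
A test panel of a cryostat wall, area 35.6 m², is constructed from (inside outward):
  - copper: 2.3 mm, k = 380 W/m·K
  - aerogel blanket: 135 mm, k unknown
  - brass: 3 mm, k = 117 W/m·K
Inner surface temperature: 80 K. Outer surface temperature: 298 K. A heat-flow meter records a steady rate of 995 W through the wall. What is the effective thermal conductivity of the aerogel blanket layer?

k ≈ 0.0173 W/(m·K)

Treating each layer as a thermal resistance in series:
R_copper = L/(kA) = 0.0023/(380×35.6) = 1.7×10^-7 K/W
R_brass = L/(kA) = 0.003/(117×35.6) = 7.203×10^-7 K/W
Sum of known resistances R_other = 8.903×10^-7 K/W
Total R = ΔT/Q = 218/995 = 0.2191 K/W
R_aerogel blanket = R_total − R_other = 0.2191 K/W
k = L/(R·A) = 0.135/(0.2191×35.6)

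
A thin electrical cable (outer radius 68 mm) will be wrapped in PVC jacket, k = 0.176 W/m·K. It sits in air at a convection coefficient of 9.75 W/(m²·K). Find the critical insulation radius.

r_cr ≈ 18.1 mm

For a cylinder r_cr = k/h = 0.176/9.75
r_cr = 18.1 mm; since the bare radius (68 mm) is above r_cr, any added insulation will reduce heat loss.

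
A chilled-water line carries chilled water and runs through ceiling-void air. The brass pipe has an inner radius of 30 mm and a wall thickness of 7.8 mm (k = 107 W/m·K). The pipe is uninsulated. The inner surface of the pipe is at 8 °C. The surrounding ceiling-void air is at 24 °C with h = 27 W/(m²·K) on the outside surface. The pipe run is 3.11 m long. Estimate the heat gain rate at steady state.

Treating each annulus and film as a series resistance:
R_brass pipe wall = ln(37.8/30)/(2π×107×3.11) = 1.105×10^-4 K/W
R_outer film = 1/(h_o·2πr_oL) = 1/(27×2π×0.0378×3.11) = 0.05014 K/W
R_total = 0.05025 K/W
Q = ΔT/R_total = 16/0.05025

Q ≈ 318 W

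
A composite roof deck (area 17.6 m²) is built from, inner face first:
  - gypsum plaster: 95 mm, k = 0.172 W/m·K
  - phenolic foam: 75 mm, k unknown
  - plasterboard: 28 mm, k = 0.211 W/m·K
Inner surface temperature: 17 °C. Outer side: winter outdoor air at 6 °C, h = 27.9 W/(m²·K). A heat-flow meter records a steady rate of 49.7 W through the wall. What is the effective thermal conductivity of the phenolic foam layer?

Treating each layer as a thermal resistance in series:
R_gypsum plaster = L/(kA) = 0.095/(0.172×17.6) = 0.03138 K/W
R_plasterboard = L/(kA) = 0.028/(0.211×17.6) = 0.00754 K/W
R_outer film = 1/(h_o·A) = 1/(27.9×17.6) = 0.002036 K/W
Sum of known resistances R_other = 0.04096 K/W
Total R = ΔT/Q = 11/49.7 = 0.2213 K/W
R_phenolic foam = R_total − R_other = 0.1804 K/W
k = L/(R·A) = 0.075/(0.1804×17.6)

k ≈ 0.0236 W/(m·K)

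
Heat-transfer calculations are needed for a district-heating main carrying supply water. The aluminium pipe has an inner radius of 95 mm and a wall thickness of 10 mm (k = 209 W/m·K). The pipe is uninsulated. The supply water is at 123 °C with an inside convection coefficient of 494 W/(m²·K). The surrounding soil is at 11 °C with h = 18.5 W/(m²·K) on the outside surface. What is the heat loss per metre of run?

Per-layer cylindrical resistances, series-summed:
R_inner film = 1/(h_i·2πr₁L) = 1/(494×2π×0.095×1) = 0.003391 K/W
R_aluminium pipe wall = ln(105/95)/(2π×209×1) = 7.621×10^-5 K/W
R_outer film = 1/(h_o·2πr_oL) = 1/(18.5×2π×0.105×1) = 0.08193 K/W
R_total = 0.0854 K/W
Q = ΔT/R_total = 112/0.0854

q′ ≈ 1310 W/m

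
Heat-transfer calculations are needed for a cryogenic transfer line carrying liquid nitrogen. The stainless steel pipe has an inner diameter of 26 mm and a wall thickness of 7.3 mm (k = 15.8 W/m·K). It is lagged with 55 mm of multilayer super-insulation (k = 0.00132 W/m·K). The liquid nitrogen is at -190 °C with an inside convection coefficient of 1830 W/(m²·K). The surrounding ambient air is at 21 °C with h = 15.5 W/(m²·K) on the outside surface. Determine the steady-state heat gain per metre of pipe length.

q′ ≈ 1.33 W/m

For a radial system each layer contributes R = ln(r_out/r_in)/(2πkL); films add R = 1/(hA).
R_inner film = 1/(h_i·2πr₁L) = 1/(1830×2π×0.013×1) = 0.00669 K/W
R_stainless steel pipe wall = ln(20.3/13)/(2π×15.8×1) = 0.004489 K/W
R_multilayer super-insulation = ln(75.3/20.3)/(2π×0.00132×1) = 158.1 K/W
R_outer film = 1/(h_o·2πr_oL) = 1/(15.5×2π×0.0753×1) = 0.1364 K/W
R_total = 158.2 K/W
Q = ΔT/R_total = 211/158.2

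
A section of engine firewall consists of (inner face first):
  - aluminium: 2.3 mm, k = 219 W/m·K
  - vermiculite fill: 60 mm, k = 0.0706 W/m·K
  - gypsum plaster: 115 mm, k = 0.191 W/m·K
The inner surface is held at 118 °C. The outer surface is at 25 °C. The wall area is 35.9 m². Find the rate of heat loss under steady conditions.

Q ≈ 2300 W

Model the wall as resistances in series:
R_aluminium = L/(kA) = 0.0023/(219×35.9) = 2.925×10^-7 K/W
R_vermiculite fill = L/(kA) = 0.06/(0.0706×35.9) = 0.02367 K/W
R_gypsum plaster = L/(kA) = 0.115/(0.191×35.9) = 0.01677 K/W
R_total = 0.04044 K/W
Q = ΔT / R_total = 93 / 0.04044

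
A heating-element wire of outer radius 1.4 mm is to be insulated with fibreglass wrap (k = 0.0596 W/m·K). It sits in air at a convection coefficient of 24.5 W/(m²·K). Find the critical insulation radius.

r_cr ≈ 2.43 mm

For a cylinder r_cr = k/h = 0.0596/24.5
r_cr = 2.43 mm; since the bare radius (1.4 mm) is below r_cr, adding a thin layer of insulation will *increase* heat loss.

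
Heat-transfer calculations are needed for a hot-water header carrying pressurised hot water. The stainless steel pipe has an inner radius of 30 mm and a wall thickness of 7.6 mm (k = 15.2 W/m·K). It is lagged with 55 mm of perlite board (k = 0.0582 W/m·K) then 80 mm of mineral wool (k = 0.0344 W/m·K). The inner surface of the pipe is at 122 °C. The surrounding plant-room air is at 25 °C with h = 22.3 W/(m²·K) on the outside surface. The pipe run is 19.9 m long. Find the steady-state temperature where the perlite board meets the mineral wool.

Radial resistances (cylindrical: R_cond = ln(r_o/r_i)/(2πkL), R_conv = 1/(h·2πrL)):
R_stainless steel pipe wall = ln(37.6/30)/(2π×15.2×19.9) = 1.188×10^-4 K/W
R_perlite board = ln(92.6/37.6)/(2π×0.0582×19.9) = 0.1239 K/W
R_mineral wool = ln(172.6/92.6)/(2π×0.0344×19.9) = 0.1448 K/W
R_outer film = 1/(h_o·2πr_oL) = 1/(22.3×2π×0.1726×19.9) = 0.002078 K/W
R_total = 0.2708 K/W
Q = ΔT/R_total = 97/0.2708
Q = 358 W
T_interface = T_inner − Q·ΣR(inner→interface) = 122 − 358×0.124

T ≈ 77.6 °C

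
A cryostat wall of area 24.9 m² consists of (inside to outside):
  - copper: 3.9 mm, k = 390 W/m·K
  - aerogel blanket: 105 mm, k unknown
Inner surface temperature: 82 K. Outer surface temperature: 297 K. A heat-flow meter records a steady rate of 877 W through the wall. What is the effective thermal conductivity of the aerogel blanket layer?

Model the wall as resistances in series:
R_copper = L/(kA) = 0.0039/(390×24.9) = 4.016×10^-7 K/W
Sum of known resistances R_other = 4.016×10^-7 K/W
Total R = ΔT/Q = 215/877 = 0.2452 K/W
R_aerogel blanket = R_total − R_other = 0.2452 K/W
k = L/(R·A) = 0.105/(0.2452×24.9)

k ≈ 0.0172 W/(m·K)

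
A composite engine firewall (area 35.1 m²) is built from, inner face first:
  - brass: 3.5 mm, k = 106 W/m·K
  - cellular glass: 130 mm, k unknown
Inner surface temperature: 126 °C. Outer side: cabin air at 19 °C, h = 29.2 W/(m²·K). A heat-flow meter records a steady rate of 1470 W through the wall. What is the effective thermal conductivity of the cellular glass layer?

k ≈ 0.0516 W/(m·K)

Model the wall as resistances in series:
R_brass = L/(kA) = 0.0035/(106×35.1) = 9.407×10^-7 K/W
R_outer film = 1/(h_o·A) = 1/(29.2×35.1) = 9.757×10^-4 K/W
Sum of known resistances R_other = 9.766×10^-4 K/W
Total R = ΔT/Q = 107/1470 = 0.07279 K/W
R_cellular glass = R_total − R_other = 0.07181 K/W
k = L/(R·A) = 0.13/(0.07181×35.1)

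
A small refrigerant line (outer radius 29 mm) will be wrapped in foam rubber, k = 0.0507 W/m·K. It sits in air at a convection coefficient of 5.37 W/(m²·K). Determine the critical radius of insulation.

r_cr ≈ 9.44 mm

For a cylinder r_cr = k/h = 0.0507/5.37
r_cr = 9.44 mm; since the bare radius (29 mm) is above r_cr, any added insulation will reduce heat loss.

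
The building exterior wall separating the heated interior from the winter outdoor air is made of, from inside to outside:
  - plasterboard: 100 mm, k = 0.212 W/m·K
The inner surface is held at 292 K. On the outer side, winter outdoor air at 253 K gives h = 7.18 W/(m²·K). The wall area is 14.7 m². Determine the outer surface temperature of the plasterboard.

Using the resistance-network approach (series):
R_plasterboard = L/(kA) = 0.1/(0.212×14.7) = 0.03209 K/W
R_outer film = 1/(h_o·A) = 1/(7.18×14.7) = 0.009475 K/W
R_total = 0.04156 K/W;  Q = ΔT/R_total = 39/0.04156 = 938.3 W
T_interface = T_inner − Q·ΣR(inner→interface) = 292 − 938×0.03209

T ≈ 262 K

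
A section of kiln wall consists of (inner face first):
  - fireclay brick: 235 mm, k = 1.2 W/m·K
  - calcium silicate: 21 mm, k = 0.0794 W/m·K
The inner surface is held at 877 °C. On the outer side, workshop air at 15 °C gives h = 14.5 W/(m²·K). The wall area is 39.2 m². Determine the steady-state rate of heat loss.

Q ≈ 63800 W

Model the wall as resistances in series:
R_fireclay brick = L/(kA) = 0.235/(1.2×39.2) = 0.004996 K/W
R_calcium silicate = L/(kA) = 0.021/(0.0794×39.2) = 0.006747 K/W
R_outer film = 1/(h_o·A) = 1/(14.5×39.2) = 0.001759 K/W
R_total = 0.0135 K/W
Q = ΔT / R_total = 862 / 0.0135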